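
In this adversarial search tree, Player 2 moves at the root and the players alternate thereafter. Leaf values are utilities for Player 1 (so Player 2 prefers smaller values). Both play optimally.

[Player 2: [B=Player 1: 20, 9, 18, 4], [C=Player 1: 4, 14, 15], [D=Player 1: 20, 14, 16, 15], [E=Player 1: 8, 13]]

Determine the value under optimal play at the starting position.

13

B (Player 1): max(20, 9, 18, 4) = 20
C (Player 1): max(4, 14, 15) = 15
D (Player 1): max(20, 14, 16, 15) = 20
E (Player 1): max(8, 13) = 13
Root (Player 2): min(20, 15, 20, 13) = 13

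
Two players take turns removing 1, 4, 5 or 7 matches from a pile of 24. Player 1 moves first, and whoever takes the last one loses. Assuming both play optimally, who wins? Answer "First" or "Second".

Compute winning (W) and losing (L) positions by backward induction:
i:   0  1  2  3  4  5  6  7  8  9 10 11 12 13 14 15 16 17 18 19 20 21 22 23 24
     W  L  W  L  W  W  W  W  W  L  W  L  W  W  W  W  W  L  W  L  W  W  W  W  W
Position 24 is W, so the first player wins.

First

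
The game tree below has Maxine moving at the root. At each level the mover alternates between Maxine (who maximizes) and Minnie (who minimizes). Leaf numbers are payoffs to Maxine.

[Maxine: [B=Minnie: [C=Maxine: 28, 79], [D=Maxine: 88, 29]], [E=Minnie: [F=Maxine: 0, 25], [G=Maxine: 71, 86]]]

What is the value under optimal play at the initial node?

C (Maxine): max(28, 79) = 79
D (Maxine): max(88, 29) = 88
B (Minnie): min(79, 88) = 79
F (Maxine): max(0, 25) = 25
G (Maxine): max(71, 86) = 86
E (Minnie): min(25, 86) = 25
Root (Maxine): max(79, 25) = 79

79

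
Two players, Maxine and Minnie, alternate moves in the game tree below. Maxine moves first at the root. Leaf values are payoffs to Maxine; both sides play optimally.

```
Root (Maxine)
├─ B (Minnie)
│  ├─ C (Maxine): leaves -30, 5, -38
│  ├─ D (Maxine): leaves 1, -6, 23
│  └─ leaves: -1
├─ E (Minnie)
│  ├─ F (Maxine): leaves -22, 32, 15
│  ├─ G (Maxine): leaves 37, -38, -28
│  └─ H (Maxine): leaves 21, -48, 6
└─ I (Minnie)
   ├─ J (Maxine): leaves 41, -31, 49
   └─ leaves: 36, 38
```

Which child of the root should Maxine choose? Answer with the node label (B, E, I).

I

C (Maxine): max(-30, 5, -38) = 5
D (Maxine): max(1, -6, 23) = 23
B (Minnie): min(5, 23, -1) = -1
F (Maxine): max(-22, 32, 15) = 32
G (Maxine): max(37, -38, -28) = 37
H (Maxine): max(21, -48, 6) = 21
E (Minnie): min(32, 37, 21) = 21
J (Maxine): max(41, -31, 49) = 49
I (Minnie): min(49, 36, 38) = 36
Root (Maxine): max(-1, 21, 36) = 36
Maxine picks the child with the highest value: I (value 36).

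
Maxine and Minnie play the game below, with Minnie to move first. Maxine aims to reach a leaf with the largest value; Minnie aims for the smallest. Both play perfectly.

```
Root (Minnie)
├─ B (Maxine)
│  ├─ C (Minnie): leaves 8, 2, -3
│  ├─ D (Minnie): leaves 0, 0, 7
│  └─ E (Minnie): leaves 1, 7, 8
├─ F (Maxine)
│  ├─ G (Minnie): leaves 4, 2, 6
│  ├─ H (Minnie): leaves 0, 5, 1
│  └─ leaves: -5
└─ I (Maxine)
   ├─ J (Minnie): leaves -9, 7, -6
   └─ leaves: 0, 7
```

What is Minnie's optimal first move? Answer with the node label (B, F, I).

B

C (Minnie): min(8, 2, -3) = -3
D (Minnie): min(0, 0, 7) = 0
E (Minnie): min(1, 7, 8) = 1
B (Maxine): max(-3, 0, 1) = 1
G (Minnie): min(4, 2, 6) = 2
H (Minnie): min(0, 5, 1) = 0
F (Maxine): max(2, 0, -5) = 2
J (Minnie): min(-9, 7, -6) = -9
I (Maxine): max(-9, 0, 7) = 7
Root (Minnie): min(1, 2, 7) = 1
Minnie picks the child with the lowest value: B (value 1).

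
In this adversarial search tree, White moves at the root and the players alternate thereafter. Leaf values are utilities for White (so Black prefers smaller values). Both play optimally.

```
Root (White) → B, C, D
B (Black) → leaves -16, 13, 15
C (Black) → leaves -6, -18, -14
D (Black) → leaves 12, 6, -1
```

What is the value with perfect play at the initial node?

-1

B (Black): min(-16, 13, 15) = -16
C (Black): min(-6, -18, -14) = -18
D (Black): min(12, 6, -1) = -1
Root (White): max(-16, -18, -1) = -1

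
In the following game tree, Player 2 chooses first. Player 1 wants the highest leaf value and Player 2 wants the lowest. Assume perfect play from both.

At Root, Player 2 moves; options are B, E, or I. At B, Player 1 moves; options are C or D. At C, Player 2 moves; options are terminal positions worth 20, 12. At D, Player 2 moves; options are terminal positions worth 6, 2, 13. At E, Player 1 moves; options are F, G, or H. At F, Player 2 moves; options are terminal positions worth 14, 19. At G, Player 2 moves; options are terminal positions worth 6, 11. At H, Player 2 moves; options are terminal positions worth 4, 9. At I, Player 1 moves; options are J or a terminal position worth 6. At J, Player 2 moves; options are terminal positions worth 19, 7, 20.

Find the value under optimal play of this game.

C (Player 2): min(20, 12) = 12
D (Player 2): min(6, 2, 13) = 2
B (Player 1): max(12, 2) = 12
F (Player 2): min(14, 19) = 14
G (Player 2): min(6, 11) = 6
H (Player 2): min(4, 9) = 4
E (Player 1): max(14, 6, 4) = 14
J (Player 2): min(19, 7, 20) = 7
I (Player 1): max(7, 6) = 7
Root (Player 2): min(12, 14, 7) = 7

7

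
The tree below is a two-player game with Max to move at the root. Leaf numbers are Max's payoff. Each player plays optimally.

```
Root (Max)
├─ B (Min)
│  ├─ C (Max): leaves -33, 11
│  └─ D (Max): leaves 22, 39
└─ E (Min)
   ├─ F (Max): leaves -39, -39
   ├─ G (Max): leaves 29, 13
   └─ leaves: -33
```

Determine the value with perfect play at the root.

C (Max): max(-33, 11) = 11
D (Max): max(22, 39) = 39
B (Min): min(11, 39) = 11
F (Max): max(-39, -39) = -39
G (Max): max(29, 13) = 29
E (Min): min(-39, 29, -33) = -39
Root (Max): max(11, -39) = 11

11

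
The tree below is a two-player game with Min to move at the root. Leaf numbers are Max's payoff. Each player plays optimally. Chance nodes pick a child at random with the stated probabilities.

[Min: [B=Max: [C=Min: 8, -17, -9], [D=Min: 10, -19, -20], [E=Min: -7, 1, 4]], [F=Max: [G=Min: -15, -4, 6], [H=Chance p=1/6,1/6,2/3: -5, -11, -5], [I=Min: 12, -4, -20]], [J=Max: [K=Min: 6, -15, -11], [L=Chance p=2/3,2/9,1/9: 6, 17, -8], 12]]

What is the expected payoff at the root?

C (Min): min(8, -17, -9) = -17
D (Min): min(10, -19, -20) = -20
E (Min): min(-7, 1, 4) = -7
B (Max): max(-17, -20, -7) = -7
G (Min): min(-15, -4, 6) = -15
H (Chance): 1/6·-5 + 1/6·-11 + 2/3·-5 = -6
I (Min): min(12, -4, -20) = -20
F (Max): max(-15, -6, -20) = -6
K (Min): min(6, -15, -11) = -15
L (Chance): 2/3·6 + 2/9·17 + 1/9·-8 = 6.89
J (Max): max(-15, 6.89, 12) = 12
Root (Min): min(-7, -6, 12) = -7

-7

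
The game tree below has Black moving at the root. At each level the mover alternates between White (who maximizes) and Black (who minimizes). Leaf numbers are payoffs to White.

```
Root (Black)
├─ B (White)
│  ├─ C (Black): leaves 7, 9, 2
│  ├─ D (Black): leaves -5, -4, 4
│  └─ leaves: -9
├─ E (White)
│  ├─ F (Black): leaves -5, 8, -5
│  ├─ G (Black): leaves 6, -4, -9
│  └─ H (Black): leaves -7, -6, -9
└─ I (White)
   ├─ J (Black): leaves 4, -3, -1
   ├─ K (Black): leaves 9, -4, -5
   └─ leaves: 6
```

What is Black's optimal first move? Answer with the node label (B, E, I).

E

C (Black): min(7, 9, 2) = 2
D (Black): min(-5, -4, 4) = -5
B (White): max(2, -5, -9) = 2
F (Black): min(-5, 8, -5) = -5
G (Black): min(6, -4, -9) = -9
H (Black): min(-7, -6, -9) = -9
E (White): max(-5, -9, -9) = -5
J (Black): min(4, -3, -1) = -3
K (Black): min(9, -4, -5) = -5
I (White): max(-3, -5, 6) = 6
Root (Black): min(2, -5, 6) = -5
Black picks the child with the lowest value: E (value -5).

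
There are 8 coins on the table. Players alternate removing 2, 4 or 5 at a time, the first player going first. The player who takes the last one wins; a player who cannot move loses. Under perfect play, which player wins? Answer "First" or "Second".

Second

Mark each pile size as W (mover wins) or L (mover loses):
i:   0  1  2  3  4  5  6  7  8
     L  L  W  W  W  W  W  L  L
Position 8 is L, so the second player wins.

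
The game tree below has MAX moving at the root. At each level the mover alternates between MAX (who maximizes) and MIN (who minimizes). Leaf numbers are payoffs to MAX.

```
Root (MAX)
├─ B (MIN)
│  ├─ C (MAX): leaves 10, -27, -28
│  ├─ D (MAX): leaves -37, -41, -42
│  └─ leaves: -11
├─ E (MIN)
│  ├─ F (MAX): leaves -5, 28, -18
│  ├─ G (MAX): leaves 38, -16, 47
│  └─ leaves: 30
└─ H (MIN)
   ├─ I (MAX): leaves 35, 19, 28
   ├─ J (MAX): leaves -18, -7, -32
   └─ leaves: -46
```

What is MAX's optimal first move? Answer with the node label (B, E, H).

C (MAX): max(10, -27, -28) = 10
D (MAX): max(-37, -41, -42) = -37
B (MIN): min(10, -37, -11) = -37
F (MAX): max(-5, 28, -18) = 28
G (MAX): max(38, -16, 47) = 47
E (MIN): min(28, 47, 30) = 28
I (MAX): max(35, 19, 28) = 35
J (MAX): max(-18, -7, -32) = -7
H (MIN): min(35, -7, -46) = -46
Root (MAX): max(-37, 28, -46) = 28
MAX picks the child with the highest value: E (value 28).

E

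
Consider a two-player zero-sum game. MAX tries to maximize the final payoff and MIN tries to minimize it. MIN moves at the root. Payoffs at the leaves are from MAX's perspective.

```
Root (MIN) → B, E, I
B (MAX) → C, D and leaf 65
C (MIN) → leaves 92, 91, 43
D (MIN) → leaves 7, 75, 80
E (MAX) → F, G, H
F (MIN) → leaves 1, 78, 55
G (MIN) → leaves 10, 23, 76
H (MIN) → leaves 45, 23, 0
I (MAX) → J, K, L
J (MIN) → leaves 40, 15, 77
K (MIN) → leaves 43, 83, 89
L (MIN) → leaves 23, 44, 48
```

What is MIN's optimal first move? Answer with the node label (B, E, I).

E

C (MIN): min(92, 91, 43) = 43
D (MIN): min(7, 75, 80) = 7
B (MAX): max(43, 7, 65) = 65
F (MIN): min(1, 78, 55) = 1
G (MIN): min(10, 23, 76) = 10
H (MIN): min(45, 23, 0) = 0
E (MAX): max(1, 10, 0) = 10
J (MIN): min(40, 15, 77) = 15
K (MIN): min(43, 83, 89) = 43
L (MIN): min(23, 44, 48) = 23
I (MAX): max(15, 43, 23) = 43
Root (MIN): min(65, 10, 43) = 10
MIN picks the child with the lowest value: E (value 10).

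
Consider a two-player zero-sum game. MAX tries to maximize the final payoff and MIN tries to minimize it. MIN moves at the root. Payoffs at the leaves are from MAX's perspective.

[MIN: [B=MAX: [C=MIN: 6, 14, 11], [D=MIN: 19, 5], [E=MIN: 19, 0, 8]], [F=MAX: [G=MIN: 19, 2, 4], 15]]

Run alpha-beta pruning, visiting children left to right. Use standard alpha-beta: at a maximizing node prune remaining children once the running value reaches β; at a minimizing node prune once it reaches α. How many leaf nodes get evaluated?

11

C [α=-∞,β=+∞]: v=6
D [α=6,β=+∞]: v=5
E [α=6,β=+∞]: v=0 after child 2 ≤ α → α-cutoff, skip 1
B [α=-∞,β=+∞]: v=6
G [α=-∞,β=6]: v=2
F [α=-∞,β=6]: v=15
Root [α=-∞,β=+∞]: v=6
Leaves evaluated: 11 of 12.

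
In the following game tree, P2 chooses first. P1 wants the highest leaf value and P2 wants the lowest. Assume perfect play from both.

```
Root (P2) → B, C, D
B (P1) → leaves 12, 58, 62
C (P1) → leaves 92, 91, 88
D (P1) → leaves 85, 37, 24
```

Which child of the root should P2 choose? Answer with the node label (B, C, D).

B

B (P1): max(12, 58, 62) = 62
C (P1): max(92, 91, 88) = 92
D (P1): max(85, 37, 24) = 85
Root (P2): min(62, 92, 85) = 62
P2 picks the child with the lowest value: B (value 62).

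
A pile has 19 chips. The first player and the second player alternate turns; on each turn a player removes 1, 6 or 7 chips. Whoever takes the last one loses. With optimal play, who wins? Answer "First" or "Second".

Mark each pile size as W (mover wins) or L (mover loses):
i:   0  1  2  3  4  5  6  7  8  9 10 11 12 13 14 15 16 17 18 19
     W  L  W  L  W  L  W  W  W  W  W  W  W  L  W  L  W  L  W  W
Position 19 is W, so the first player wins.

First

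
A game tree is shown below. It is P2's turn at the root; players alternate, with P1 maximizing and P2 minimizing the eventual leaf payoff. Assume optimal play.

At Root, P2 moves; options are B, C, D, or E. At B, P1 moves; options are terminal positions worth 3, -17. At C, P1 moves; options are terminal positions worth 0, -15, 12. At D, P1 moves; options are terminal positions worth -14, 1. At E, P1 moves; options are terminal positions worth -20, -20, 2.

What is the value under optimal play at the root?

1

B (P1): max(3, -17) = 3
C (P1): max(0, -15, 12) = 12
D (P1): max(-14, 1) = 1
E (P1): max(-20, -20, 2) = 2
Root (P2): min(3, 12, 1, 2) = 1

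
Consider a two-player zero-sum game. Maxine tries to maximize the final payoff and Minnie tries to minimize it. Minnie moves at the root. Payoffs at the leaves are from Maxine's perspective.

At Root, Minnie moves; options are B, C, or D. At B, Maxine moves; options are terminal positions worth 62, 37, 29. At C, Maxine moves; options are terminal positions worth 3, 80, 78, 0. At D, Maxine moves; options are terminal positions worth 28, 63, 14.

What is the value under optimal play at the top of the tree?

B (Maxine): max(62, 37, 29) = 62
C (Maxine): max(3, 80, 78, 0) = 80
D (Maxine): max(28, 63, 14) = 63
Root (Minnie): min(62, 80, 63) = 62

62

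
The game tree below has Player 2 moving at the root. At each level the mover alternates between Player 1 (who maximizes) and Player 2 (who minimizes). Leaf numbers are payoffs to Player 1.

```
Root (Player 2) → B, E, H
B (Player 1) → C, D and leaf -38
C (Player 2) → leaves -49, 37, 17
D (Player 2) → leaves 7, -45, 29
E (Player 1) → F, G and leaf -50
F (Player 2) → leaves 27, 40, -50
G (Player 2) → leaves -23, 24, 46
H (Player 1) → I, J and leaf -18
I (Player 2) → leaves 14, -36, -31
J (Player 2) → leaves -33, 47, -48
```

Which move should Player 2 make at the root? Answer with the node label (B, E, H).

C (Player 2): min(-49, 37, 17) = -49
D (Player 2): min(7, -45, 29) = -45
B (Player 1): max(-49, -45, -38) = -38
F (Player 2): min(27, 40, -50) = -50
G (Player 2): min(-23, 24, 46) = -23
E (Player 1): max(-50, -23, -50) = -23
I (Player 2): min(14, -36, -31) = -36
J (Player 2): min(-33, 47, -48) = -48
H (Player 1): max(-36, -48, -18) = -18
Root (Player 2): min(-38, -23, -18) = -38
Player 2 picks the child with the lowest value: B (value -38).

B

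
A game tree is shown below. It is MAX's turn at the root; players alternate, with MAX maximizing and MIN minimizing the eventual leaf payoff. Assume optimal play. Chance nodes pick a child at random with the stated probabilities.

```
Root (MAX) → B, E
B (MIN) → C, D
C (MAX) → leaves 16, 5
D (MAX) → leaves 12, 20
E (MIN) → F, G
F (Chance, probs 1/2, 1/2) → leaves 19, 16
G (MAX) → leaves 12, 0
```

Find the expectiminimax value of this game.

16

C (MAX): max(16, 5) = 16
D (MAX): max(12, 20) = 20
B (MIN): min(16, 20) = 16
F (Chance): 1/2·19 + 1/2·16 = 17.5
G (MAX): max(12, 0) = 12
E (MIN): min(17.5, 12) = 12
Root (MAX): max(16, 12) = 16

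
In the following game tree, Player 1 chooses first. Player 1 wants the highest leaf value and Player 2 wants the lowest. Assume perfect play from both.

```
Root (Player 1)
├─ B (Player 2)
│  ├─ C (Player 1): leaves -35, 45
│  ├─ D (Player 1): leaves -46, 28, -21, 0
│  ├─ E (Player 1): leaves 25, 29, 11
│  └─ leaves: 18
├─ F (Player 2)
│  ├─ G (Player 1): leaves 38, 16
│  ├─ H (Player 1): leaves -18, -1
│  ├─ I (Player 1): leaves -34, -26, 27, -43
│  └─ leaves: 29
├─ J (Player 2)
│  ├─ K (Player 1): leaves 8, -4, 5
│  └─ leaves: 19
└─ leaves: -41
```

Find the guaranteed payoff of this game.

18

C (Player 1): max(-35, 45) = 45
D (Player 1): max(-46, 28, -21, 0) = 28
E (Player 1): max(25, 29, 11) = 29
B (Player 2): min(45, 28, 29, 18) = 18
G (Player 1): max(38, 16) = 38
H (Player 1): max(-18, -1) = -1
I (Player 1): max(-34, -26, 27, -43) = 27
F (Player 2): min(38, -1, 27, 29) = -1
K (Player 1): max(8, -4, 5) = 8
J (Player 2): min(8, 19) = 8
Root (Player 1): max(18, -1, 8, -41) = 18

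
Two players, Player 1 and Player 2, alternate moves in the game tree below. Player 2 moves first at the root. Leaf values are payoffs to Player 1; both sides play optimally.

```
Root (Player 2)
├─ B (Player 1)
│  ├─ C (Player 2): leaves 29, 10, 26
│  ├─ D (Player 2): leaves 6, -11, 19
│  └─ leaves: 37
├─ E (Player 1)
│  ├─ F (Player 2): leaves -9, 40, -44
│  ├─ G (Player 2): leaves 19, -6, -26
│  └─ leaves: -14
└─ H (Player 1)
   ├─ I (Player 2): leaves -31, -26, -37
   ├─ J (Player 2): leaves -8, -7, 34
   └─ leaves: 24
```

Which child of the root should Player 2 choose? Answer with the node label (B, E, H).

E

C (Player 2): min(29, 10, 26) = 10
D (Player 2): min(6, -11, 19) = -11
B (Player 1): max(10, -11, 37) = 37
F (Player 2): min(-9, 40, -44) = -44
G (Player 2): min(19, -6, -26) = -26
E (Player 1): max(-44, -26, -14) = -14
I (Player 2): min(-31, -26, -37) = -37
J (Player 2): min(-8, -7, 34) = -8
H (Player 1): max(-37, -8, 24) = 24
Root (Player 2): min(37, -14, 24) = -14
Player 2 picks the child with the lowest value: E (value -14).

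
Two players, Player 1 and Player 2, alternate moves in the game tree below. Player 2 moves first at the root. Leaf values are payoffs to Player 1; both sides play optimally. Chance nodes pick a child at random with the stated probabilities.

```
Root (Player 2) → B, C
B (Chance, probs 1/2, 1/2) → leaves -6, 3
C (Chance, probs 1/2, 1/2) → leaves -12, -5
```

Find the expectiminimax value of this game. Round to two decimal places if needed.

-8.5

B (Chance): 1/2·-6 + 1/2·3 = -1.5
C (Chance): 1/2·-12 + 1/2·-5 = -8.5
Root (Player 2): min(-1.5, -8.5) = -8.5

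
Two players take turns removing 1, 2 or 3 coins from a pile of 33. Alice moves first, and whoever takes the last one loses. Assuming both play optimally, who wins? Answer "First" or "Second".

Second

Compute winning (W) and losing (L) positions by backward induction:
i:   0  1  2  3  4  5  6  7  8  9 10 11 12 13 14 15 16 17 18 19 20 21 22 23 24 25 26 27 28 29 30 31 32 33
     W  L  W  W  W  L  W  W  W  L  W  W  W  L  W  W  W  L  W  W  W  L  W  W  W  L  W  W  W  L  W  W  W  L
Position 33 is L, so the second player wins.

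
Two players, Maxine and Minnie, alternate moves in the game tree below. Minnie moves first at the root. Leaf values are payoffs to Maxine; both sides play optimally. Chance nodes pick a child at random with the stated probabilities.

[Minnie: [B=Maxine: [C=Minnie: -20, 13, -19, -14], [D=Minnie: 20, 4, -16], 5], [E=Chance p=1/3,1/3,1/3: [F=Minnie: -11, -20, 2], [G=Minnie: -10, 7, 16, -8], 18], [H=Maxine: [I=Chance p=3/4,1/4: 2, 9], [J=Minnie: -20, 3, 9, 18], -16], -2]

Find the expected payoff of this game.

C (Minnie): min(-20, 13, -19, -14) = -20
D (Minnie): min(20, 4, -16) = -16
B (Maxine): max(-20, -16, 5) = 5
F (Minnie): min(-11, -20, 2) = -20
G (Minnie): min(-10, 7, 16, -8) = -10
E (Chance): 1/3·-20 + 1/3·-10 + 1/3·18 = -4
I (Chance): 3/4·2 + 1/4·9 = 3.75
J (Minnie): min(-20, 3, 9, 18) = -20
H (Maxine): max(3.75, -20, -16) = 3.75
Root (Minnie): min(5, -4, 3.75, -2) = -4

-4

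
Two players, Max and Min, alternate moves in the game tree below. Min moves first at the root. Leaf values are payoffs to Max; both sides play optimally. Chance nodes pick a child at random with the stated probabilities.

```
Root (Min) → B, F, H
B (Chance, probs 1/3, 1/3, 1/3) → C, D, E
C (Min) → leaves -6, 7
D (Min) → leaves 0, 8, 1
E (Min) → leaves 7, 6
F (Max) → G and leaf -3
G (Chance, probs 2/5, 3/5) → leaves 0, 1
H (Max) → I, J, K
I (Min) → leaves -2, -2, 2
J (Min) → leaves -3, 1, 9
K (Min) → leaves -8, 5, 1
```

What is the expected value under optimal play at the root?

C (Min): min(-6, 7) = -6
D (Min): min(0, 8, 1) = 0
E (Min): min(7, 6) = 6
B (Chance): 1/3·-6 + 1/3·0 + 1/3·6 = 0
G (Chance): 2/5·0 + 3/5·1 = 0.6
F (Max): max(0.6, -3) = 0.6
I (Min): min(-2, -2, 2) = -2
J (Min): min(-3, 1, 9) = -3
K (Min): min(-8, 5, 1) = -8
H (Max): max(-2, -3, -8) = -2
Root (Min): min(0, 0.6, -2) = -2

-2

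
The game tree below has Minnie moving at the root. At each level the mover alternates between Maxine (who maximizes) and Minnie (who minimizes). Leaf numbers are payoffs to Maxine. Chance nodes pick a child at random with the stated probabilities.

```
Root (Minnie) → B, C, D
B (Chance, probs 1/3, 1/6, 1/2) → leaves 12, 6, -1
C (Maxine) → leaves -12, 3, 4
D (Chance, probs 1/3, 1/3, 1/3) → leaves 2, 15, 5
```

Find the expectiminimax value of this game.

B (Chance): 1/3·12 + 1/6·6 + 1/2·-1 = 4.5
C (Maxine): max(-12, 3, 4) = 4
D (Chance): 1/3·2 + 1/3·15 + 1/3·5 = 7.33
Root (Minnie): min(4.5, 4, 7.33) = 4

4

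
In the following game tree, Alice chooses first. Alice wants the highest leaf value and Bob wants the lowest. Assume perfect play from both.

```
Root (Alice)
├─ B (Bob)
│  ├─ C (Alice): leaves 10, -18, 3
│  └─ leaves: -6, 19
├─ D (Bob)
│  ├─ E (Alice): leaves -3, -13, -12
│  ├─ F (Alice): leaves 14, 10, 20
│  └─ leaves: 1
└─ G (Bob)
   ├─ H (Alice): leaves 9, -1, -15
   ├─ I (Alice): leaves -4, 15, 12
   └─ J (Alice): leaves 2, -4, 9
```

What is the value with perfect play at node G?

9

H: max(9, -1, -15) = 9
I: max(-4, 15, 12) = 15
J: max(2, -4, 9) = 9
G: min(9, 15, 9) = 9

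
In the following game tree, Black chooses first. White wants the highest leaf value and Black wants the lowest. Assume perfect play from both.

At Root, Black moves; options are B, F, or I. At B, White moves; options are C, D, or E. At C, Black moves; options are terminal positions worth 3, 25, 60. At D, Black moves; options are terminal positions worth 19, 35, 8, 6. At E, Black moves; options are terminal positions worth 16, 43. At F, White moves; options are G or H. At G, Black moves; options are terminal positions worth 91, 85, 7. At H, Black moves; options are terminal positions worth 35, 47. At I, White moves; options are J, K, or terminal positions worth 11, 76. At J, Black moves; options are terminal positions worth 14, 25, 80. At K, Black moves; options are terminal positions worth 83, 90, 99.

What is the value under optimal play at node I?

J: min(14, 25, 80) = 14
K: min(83, 90, 99) = 83
I: max(14, 83, 11, 76) = 83

83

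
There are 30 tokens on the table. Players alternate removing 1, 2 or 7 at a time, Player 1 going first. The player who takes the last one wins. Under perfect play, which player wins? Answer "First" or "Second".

Second

i:   0  1  2  3  4  5  6  7  8  9 10 11 12 13 14 15 16 17 18 19 20 21 22 23 24 25 26 27 28 29 30
     L  W  W  L  W  W  L  W  W  L  W  W  L  W  W  L  W  W  L  W  W  L  W  W  L  W  W  L  W  W  L
Position 30 is L, so the second player wins.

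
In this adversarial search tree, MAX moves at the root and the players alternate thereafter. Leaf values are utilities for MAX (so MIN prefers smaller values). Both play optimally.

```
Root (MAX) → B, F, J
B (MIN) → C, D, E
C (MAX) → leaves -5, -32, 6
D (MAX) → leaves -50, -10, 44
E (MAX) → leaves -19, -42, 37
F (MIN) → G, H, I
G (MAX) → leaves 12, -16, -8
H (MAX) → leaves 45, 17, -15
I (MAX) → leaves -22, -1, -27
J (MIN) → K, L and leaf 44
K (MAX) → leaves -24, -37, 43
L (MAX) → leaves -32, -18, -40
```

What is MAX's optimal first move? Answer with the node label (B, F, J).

C (MAX): max(-5, -32, 6) = 6
D (MAX): max(-50, -10, 44) = 44
E (MAX): max(-19, -42, 37) = 37
B (MIN): min(6, 44, 37) = 6
G (MAX): max(12, -16, -8) = 12
H (MAX): max(45, 17, -15) = 45
I (MAX): max(-22, -1, -27) = -1
F (MIN): min(12, 45, -1) = -1
K (MAX): max(-24, -37, 43) = 43
L (MAX): max(-32, -18, -40) = -18
J (MIN): min(43, -18, 44) = -18
Root (MAX): max(6, -1, -18) = 6
MAX picks the child with the highest value: B (value 6).

B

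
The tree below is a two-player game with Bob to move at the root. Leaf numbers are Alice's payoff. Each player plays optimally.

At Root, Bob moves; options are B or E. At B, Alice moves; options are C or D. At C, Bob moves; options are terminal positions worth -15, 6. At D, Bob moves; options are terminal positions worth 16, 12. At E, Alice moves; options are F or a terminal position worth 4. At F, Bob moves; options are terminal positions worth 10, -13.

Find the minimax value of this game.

4

C (Bob): min(-15, 6) = -15
D (Bob): min(16, 12) = 12
B (Alice): max(-15, 12) = 12
F (Bob): min(10, -13) = -13
E (Alice): max(-13, 4) = 4
Root (Bob): min(12, 4) = 4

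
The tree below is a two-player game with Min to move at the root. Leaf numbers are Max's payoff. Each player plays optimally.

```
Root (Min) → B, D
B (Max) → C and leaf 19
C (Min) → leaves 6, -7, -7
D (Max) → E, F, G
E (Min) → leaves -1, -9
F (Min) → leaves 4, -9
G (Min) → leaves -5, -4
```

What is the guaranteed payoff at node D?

E: min(-1, -9) = -9
F: min(4, -9) = -9
G: min(-5, -4) = -5
D: max(-9, -9, -5) = -5

-5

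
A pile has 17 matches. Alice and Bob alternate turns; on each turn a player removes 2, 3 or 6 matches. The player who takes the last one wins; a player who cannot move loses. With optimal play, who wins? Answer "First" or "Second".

Mark each pile size as W (mover wins) or L (mover loses):
i:   0  1  2  3  4  5  6  7  8  9 10 11 12 13 14 15 16 17
     L  L  W  W  W  L  W  W  W  L  L  W  W  W  L  W  W  W
Position 17 is W, so the first player wins.

First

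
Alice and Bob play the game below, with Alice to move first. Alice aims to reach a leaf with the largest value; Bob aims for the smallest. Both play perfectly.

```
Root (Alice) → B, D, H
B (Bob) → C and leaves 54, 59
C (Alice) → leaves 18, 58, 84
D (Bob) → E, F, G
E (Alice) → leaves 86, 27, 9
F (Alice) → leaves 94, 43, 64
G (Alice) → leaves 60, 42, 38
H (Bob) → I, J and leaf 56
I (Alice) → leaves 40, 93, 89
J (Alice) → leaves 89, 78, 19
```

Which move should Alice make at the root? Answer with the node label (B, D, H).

C (Alice): max(18, 58, 84) = 84
B (Bob): min(84, 54, 59) = 54
E (Alice): max(86, 27, 9) = 86
F (Alice): max(94, 43, 64) = 94
G (Alice): max(60, 42, 38) = 60
D (Bob): min(86, 94, 60) = 60
I (Alice): max(40, 93, 89) = 93
J (Alice): max(89, 78, 19) = 89
H (Bob): min(93, 89, 56) = 56
Root (Alice): max(54, 60, 56) = 60
Alice picks the child with the highest value: D (value 60).

D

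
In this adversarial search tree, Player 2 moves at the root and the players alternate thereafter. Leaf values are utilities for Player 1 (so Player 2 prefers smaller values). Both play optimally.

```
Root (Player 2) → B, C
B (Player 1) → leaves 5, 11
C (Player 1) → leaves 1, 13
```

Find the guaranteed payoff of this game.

11

B (Player 1): max(5, 11) = 11
C (Player 1): max(1, 13) = 13
Root (Player 2): min(11, 13) = 11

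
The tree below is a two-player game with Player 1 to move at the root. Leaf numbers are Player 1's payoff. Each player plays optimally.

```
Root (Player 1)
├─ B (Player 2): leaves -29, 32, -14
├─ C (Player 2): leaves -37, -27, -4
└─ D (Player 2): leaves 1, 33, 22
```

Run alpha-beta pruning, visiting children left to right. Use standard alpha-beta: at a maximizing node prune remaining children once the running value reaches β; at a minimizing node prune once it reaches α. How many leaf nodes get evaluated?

B [α=-∞,β=+∞]: v=-29
C [α=-29,β=+∞]: v=-37 after child 1 ≤ α → α-cutoff, skip 2
D [α=-29,β=+∞]: v=1
Root [α=-∞,β=+∞]: v=1
Leaves evaluated: 7 of 9.

7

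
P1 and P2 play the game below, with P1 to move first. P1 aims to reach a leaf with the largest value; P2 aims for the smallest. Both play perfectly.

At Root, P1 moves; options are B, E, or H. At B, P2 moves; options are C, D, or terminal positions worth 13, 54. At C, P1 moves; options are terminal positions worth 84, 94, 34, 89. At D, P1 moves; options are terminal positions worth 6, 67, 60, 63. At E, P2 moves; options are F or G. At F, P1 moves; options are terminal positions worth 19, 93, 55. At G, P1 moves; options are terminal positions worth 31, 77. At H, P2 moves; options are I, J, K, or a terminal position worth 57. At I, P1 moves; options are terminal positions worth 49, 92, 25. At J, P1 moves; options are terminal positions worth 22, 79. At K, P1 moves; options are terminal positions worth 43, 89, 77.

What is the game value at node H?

57

I: max(49, 92, 25) = 92
J: max(22, 79) = 79
K: max(43, 89, 77) = 89
H: min(92, 79, 89, 57) = 57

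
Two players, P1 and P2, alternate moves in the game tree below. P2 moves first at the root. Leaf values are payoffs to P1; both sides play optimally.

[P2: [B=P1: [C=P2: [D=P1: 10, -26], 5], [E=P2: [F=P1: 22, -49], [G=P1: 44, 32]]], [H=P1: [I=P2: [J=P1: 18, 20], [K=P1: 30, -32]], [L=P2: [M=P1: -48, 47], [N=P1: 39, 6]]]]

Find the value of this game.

22

D (P1): max(10, -26) = 10
C (P2): min(10, 5) = 5
F (P1): max(22, -49) = 22
G (P1): max(44, 32) = 44
E (P2): min(22, 44) = 22
B (P1): max(5, 22) = 22
J (P1): max(18, 20) = 20
K (P1): max(30, -32) = 30
I (P2): min(20, 30) = 20
M (P1): max(-48, 47) = 47
N (P1): max(39, 6) = 39
L (P2): min(47, 39) = 39
H (P1): max(20, 39) = 39
Root (P2): min(22, 39) = 22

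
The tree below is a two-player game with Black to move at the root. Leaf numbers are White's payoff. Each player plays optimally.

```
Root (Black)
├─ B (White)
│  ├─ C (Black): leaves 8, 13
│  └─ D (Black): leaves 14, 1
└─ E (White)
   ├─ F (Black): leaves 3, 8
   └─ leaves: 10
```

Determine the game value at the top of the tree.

8

C (Black): min(8, 13) = 8
D (Black): min(14, 1) = 1
B (White): max(8, 1) = 8
F (Black): min(3, 8) = 3
E (White): max(3, 10) = 10
Root (Black): min(8, 10) = 8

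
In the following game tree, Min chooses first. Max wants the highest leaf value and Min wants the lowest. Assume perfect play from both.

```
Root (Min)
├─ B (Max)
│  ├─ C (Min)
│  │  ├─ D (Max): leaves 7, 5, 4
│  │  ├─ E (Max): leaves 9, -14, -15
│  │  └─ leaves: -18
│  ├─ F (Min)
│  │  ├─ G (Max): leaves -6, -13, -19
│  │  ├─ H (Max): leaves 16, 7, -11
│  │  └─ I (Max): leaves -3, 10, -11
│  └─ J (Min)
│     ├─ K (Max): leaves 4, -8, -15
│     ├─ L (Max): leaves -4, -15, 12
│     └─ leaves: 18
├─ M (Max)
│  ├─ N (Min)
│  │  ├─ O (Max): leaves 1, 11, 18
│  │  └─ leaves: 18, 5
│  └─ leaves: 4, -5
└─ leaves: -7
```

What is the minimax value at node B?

4

D: max(7, 5, 4) = 7
E: max(9, -14, -15) = 9
C: min(7, 9, -18) = -18
G: max(-6, -13, -19) = -6
H: max(16, 7, -11) = 16
I: max(-3, 10, -11) = 10
F: min(-6, 16, 10) = -6
K: max(4, -8, -15) = 4
L: max(-4, -15, 12) = 12
J: min(4, 12, 18) = 4
B: max(-18, -6, 4) = 4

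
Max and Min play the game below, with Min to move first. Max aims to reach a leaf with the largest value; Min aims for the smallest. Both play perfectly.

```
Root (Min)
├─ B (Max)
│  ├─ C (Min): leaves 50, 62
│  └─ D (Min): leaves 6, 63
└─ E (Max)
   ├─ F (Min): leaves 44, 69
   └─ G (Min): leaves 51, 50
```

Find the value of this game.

C (Min): min(50, 62) = 50
D (Min): min(6, 63) = 6
B (Max): max(50, 6) = 50
F (Min): min(44, 69) = 44
G (Min): min(51, 50) = 50
E (Max): max(44, 50) = 50
Root (Min): min(50, 50) = 50

50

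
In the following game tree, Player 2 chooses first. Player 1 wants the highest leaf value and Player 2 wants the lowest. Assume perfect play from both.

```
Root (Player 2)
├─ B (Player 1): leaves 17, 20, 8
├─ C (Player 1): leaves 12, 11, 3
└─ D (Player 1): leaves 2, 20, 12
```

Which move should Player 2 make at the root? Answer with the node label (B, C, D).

C

B (Player 1): max(17, 20, 8) = 20
C (Player 1): max(12, 11, 3) = 12
D (Player 1): max(2, 20, 12) = 20
Root (Player 2): min(20, 12, 20) = 12
Player 2 picks the child with the lowest value: C (value 12).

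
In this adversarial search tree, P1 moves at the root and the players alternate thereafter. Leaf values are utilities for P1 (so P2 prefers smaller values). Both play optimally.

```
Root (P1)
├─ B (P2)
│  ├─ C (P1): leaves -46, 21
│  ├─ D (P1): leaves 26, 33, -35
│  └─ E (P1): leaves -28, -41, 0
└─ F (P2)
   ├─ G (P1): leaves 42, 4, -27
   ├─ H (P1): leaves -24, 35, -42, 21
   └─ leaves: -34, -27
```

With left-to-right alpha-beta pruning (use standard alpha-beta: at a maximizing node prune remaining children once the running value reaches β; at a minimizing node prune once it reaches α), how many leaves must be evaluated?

C [α=-∞,β=+∞]: v=21
D [α=-∞,β=21]: v=26 after child 1 ≥ β → β-cutoff, skip 2
E [α=-∞,β=21]: v=0
B [α=-∞,β=+∞]: v=0
G [α=0,β=+∞]: v=42
H [α=0,β=42]: v=35
F [α=0,β=+∞]: v=-34 after child 3 ≤ α → α-cutoff, skip 1
Root [α=-∞,β=+∞]: v=0
Leaves evaluated: 14 of 17.

14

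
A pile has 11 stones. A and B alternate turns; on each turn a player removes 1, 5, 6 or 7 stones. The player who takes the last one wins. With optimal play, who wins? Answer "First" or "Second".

First

i:   0  1  2  3  4  5  6  7  8  9 10 11
     L  W  L  W  L  W  W  W  W  W  W  W
Position 11 is W, so the first player wins.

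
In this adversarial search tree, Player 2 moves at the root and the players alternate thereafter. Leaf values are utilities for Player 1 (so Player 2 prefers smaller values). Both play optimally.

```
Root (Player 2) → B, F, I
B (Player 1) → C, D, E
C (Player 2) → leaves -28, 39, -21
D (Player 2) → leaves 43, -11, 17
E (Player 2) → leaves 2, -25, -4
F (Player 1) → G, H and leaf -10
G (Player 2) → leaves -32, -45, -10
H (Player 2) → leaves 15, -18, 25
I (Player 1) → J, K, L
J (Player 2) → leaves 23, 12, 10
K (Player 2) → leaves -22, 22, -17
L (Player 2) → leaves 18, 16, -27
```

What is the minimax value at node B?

C: min(-28, 39, -21) = -28
D: min(43, -11, 17) = -11
E: min(2, -25, -4) = -25
B: max(-28, -11, -25) = -11

-11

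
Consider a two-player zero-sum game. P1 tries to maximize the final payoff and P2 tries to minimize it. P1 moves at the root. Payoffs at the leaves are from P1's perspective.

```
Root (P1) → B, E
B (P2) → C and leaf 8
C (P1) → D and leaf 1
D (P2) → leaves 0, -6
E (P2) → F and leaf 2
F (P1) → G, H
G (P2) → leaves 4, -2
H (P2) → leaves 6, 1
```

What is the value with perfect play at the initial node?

1

D (P2): min(0, -6) = -6
C (P1): max(-6, 1) = 1
B (P2): min(1, 8) = 1
G (P2): min(4, -2) = -2
H (P2): min(6, 1) = 1
F (P1): max(-2, 1) = 1
E (P2): min(1, 2) = 1
Root (P1): max(1, 1) = 1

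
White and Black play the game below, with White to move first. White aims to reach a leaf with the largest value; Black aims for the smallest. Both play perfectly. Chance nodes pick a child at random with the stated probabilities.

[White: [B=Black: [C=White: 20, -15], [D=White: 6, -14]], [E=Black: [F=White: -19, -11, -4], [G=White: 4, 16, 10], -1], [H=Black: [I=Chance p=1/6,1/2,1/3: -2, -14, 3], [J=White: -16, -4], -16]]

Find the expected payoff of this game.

6

C (White): max(20, -15) = 20
D (White): max(6, -14) = 6
B (Black): min(20, 6) = 6
F (White): max(-19, -11, -4) = -4
G (White): max(4, 16, 10) = 16
E (Black): min(-4, 16, -1) = -4
I (Chance): 1/6·-2 + 1/2·-14 + 1/3·3 = -6.33
J (White): max(-16, -4) = -4
H (Black): min(-6.33, -4, -16) = -16
Root (White): max(6, -4, -16) = 6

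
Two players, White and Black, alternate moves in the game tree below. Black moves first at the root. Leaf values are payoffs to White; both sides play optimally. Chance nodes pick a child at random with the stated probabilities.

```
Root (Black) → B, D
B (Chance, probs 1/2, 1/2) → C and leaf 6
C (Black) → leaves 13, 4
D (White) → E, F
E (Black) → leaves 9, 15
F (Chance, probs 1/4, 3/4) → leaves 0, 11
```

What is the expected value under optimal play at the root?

5

C (Black): min(13, 4) = 4
B (Chance): 1/2·4 + 1/2·6 = 5
E (Black): min(9, 15) = 9
F (Chance): 1/4·0 + 3/4·11 = 8.25
D (White): max(9, 8.25) = 9
Root (Black): min(5, 9) = 5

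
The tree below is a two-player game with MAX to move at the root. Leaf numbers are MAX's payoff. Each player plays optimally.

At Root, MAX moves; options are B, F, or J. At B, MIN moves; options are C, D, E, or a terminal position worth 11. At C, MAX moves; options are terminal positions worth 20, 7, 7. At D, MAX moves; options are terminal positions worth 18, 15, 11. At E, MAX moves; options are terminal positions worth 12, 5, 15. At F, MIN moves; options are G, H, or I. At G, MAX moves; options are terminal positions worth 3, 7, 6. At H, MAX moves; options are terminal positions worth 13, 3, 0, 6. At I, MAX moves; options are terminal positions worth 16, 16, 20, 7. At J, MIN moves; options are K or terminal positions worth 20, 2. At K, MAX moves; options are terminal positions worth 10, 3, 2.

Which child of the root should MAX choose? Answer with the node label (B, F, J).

C (MAX): max(20, 7, 7) = 20
D (MAX): max(18, 15, 11) = 18
E (MAX): max(12, 5, 15) = 15
B (MIN): min(20, 18, 15, 11) = 11
G (MAX): max(3, 7, 6) = 7
H (MAX): max(13, 3, 0, 6) = 13
I (MAX): max(16, 16, 20, 7) = 20
F (MIN): min(7, 13, 20) = 7
K (MAX): max(10, 3, 2) = 10
J (MIN): min(10, 20, 2) = 2
Root (MAX): max(11, 7, 2) = 11
MAX picks the child with the highest value: B (value 11).

B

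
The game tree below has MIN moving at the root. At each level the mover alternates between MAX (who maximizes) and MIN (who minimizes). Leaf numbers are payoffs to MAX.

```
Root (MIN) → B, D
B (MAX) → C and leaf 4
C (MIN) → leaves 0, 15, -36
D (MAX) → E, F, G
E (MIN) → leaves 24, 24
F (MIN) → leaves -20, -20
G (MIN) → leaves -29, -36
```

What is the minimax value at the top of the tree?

4

C (MIN): min(0, 15, -36) = -36
B (MAX): max(-36, 4) = 4
E (MIN): min(24, 24) = 24
F (MIN): min(-20, -20) = -20
G (MIN): min(-29, -36) = -36
D (MAX): max(24, -20, -36) = 24
Root (MIN): min(4, 24) = 4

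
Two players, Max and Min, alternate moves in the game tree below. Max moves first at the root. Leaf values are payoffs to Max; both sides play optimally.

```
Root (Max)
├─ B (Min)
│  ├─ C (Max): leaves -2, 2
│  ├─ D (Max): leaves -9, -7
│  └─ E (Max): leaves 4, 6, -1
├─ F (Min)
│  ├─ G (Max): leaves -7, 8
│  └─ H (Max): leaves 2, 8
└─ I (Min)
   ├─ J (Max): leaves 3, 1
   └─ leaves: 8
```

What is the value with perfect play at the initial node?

C (Max): max(-2, 2) = 2
D (Max): max(-9, -7) = -7
E (Max): max(4, 6, -1) = 6
B (Min): min(2, -7, 6) = -7
G (Max): max(-7, 8) = 8
H (Max): max(2, 8) = 8
F (Min): min(8, 8) = 8
J (Max): max(3, 1) = 3
I (Min): min(3, 8) = 3
Root (Max): max(-7, 8, 3) = 8

8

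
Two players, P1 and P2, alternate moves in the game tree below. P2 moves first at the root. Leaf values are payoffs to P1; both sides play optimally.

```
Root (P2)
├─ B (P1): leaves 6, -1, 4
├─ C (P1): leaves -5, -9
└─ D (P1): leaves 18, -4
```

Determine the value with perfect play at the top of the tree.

-5

B (P1): max(6, -1, 4) = 6
C (P1): max(-5, -9) = -5
D (P1): max(18, -4) = 18
Root (P2): min(6, -5, 18) = -5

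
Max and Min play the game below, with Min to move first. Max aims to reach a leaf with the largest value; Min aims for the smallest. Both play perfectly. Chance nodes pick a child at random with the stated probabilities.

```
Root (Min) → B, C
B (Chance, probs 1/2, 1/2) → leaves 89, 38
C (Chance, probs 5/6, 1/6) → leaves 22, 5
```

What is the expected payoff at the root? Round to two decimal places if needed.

B (Chance): 1/2·89 + 1/2·38 = 63.5
C (Chance): 5/6·22 + 1/6·5 = 19.17
Root (Min): min(63.5, 19.17) = 19.17

19.17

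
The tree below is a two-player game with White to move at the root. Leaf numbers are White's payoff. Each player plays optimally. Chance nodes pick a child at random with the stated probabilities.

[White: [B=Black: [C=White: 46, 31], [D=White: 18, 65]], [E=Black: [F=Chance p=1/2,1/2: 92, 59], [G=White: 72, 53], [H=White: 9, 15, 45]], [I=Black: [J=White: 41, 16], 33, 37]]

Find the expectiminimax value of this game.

C (White): max(46, 31) = 46
D (White): max(18, 65) = 65
B (Black): min(46, 65) = 46
F (Chance): 1/2·92 + 1/2·59 = 75.5
G (White): max(72, 53) = 72
H (White): max(9, 15, 45) = 45
E (Black): min(75.5, 72, 45) = 45
J (White): max(41, 16) = 41
I (Black): min(41, 33, 37) = 33
Root (White): max(46, 45, 33) = 46

46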